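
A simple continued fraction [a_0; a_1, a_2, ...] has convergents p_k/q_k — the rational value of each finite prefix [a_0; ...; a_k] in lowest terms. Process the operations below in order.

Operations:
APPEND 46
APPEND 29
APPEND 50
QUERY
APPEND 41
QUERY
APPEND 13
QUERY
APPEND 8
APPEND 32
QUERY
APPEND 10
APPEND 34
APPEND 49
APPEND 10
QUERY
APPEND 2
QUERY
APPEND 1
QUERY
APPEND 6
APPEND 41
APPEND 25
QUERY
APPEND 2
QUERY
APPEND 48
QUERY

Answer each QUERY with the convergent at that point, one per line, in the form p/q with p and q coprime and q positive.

66796/1451
2739971/59520
35686419/775211
9259088755/201133867
1555999014233297/33800745090809
3267281214976880/70974684737727
4823280229210177/104775429828536
33164925623314382917/720436958311088918
67655159993057731633/1469663409864073035
3280612605290085501301/71264280631786594598

APPEND 46: p_0 = 46·1 + 0 = 46, q_0 = 46·0 + 1 = 1 → 46/1
APPEND 29: p_1 = 29·46 + 1 = 1335, q_1 = 29·1 + 0 = 29 → 1335/29
APPEND 50: p_2 = 50·1335 + 46 = 66796, q_2 = 50·29 + 1 = 1451 → 66796/1451
APPEND 41: p_3 = 41·66796 + 1335 = 2739971, q_3 = 41·1451 + 29 = 59520 → 2739971/59520
APPEND 13: p_4 = 13·2739971 + 66796 = 35686419, q_4 = 13·59520 + 1451 = 775211 → 35686419/775211
APPEND 8: p_5 = 8·35686419 + 2739971 = 288231323, q_5 = 8·775211 + 59520 = 6261208 → 288231323/6261208
APPEND 32: p_6 = 32·288231323 + 35686419 = 9259088755, q_6 = 32·6261208 + 775211 = 201133867 → 9259088755/201133867
APPEND 10: p_7 = 10·9259088755 + 288231323 = 92879118873, q_7 = 10·201133867 + 6261208 = 2017599878 → 92879118873/2017599878
APPEND 34: p_8 = 34·92879118873 + 9259088755 = 3167149130437, q_8 = 34·2017599878 + 201133867 = 68799529719 → 3167149130437/68799529719
APPEND 49: p_9 = 49·3167149130437 + 92879118873 = 155283186510286, q_9 = 49·68799529719 + 2017599878 = 3373194556109 → 155283186510286/3373194556109
APPEND 10: p_10 = 10·155283186510286 + 3167149130437 = 1555999014233297, q_10 = 10·3373194556109 + 68799529719 = 33800745090809 → 1555999014233297/33800745090809
APPEND 2: p_11 = 2·1555999014233297 + 155283186510286 = 3267281214976880, q_11 = 2·33800745090809 + 3373194556109 = 70974684737727 → 3267281214976880/70974684737727
APPEND 1: p_12 = 1·3267281214976880 + 1555999014233297 = 4823280229210177, q_12 = 1·70974684737727 + 33800745090809 = 104775429828536 → 4823280229210177/104775429828536
APPEND 6: p_13 = 6·4823280229210177 + 3267281214976880 = 32206962590237942, q_13 = 6·104775429828536 + 70974684737727 = 699627263708943 → 32206962590237942/699627263708943
APPEND 41: p_14 = 41·32206962590237942 + 4823280229210177 = 1325308746428965799, q_14 = 41·699627263708943 + 104775429828536 = 28789493241895199 → 1325308746428965799/28789493241895199
APPEND 25: p_15 = 25·1325308746428965799 + 32206962590237942 = 33164925623314382917, q_15 = 25·28789493241895199 + 699627263708943 = 720436958311088918 → 33164925623314382917/720436958311088918
APPEND 2: p_16 = 2·33164925623314382917 + 1325308746428965799 = 67655159993057731633, q_16 = 2·720436958311088918 + 28789493241895199 = 1469663409864073035 → 67655159993057731633/1469663409864073035
APPEND 48: p_17 = 48·67655159993057731633 + 33164925623314382917 = 3280612605290085501301, q_17 = 48·1469663409864073035 + 720436958311088918 = 71264280631786594598 → 3280612605290085501301/71264280631786594598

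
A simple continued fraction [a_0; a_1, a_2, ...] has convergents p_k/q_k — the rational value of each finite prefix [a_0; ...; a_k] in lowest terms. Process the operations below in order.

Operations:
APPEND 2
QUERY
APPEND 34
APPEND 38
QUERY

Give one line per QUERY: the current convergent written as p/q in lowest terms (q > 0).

2/1
2624/1293

APPEND 2: p_0 = 2·1 + 0 = 2, q_0 = 2·0 + 1 = 1 → 2/1
APPEND 34: p_1 = 34·2 + 1 = 69, q_1 = 34·1 + 0 = 34 → 69/34
APPEND 38: p_2 = 38·69 + 2 = 2624, q_2 = 38·34 + 1 = 1293 → 2624/1293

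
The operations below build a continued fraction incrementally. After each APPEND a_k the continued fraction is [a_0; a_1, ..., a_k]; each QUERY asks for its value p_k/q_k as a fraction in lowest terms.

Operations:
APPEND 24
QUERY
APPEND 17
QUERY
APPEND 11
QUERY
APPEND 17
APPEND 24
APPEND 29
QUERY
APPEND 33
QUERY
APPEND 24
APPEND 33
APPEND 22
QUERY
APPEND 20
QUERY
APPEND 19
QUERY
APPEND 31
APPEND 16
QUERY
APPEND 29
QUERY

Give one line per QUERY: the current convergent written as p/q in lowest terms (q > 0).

24/1
409/17
4523/188
54009267/2244913
1784165534/74159429
31208636616089/1297197276381
625589357896053/26002828036946
11917406436641096/495350929978355
5932960428736961560/246605457447833571
172425917622265655269/7166940147644539510

APPEND 24: p_0 = 24·1 + 0 = 24, q_0 = 24·0 + 1 = 1 → 24/1
APPEND 17: p_1 = 17·24 + 1 = 409, q_1 = 17·1 + 0 = 17 → 409/17
APPEND 11: p_2 = 11·409 + 24 = 4523, q_2 = 11·17 + 1 = 188 → 4523/188
APPEND 17: p_3 = 17·4523 + 409 = 77300, q_3 = 17·188 + 17 = 3213 → 77300/3213
APPEND 24: p_4 = 24·77300 + 4523 = 1859723, q_4 = 24·3213 + 188 = 77300 → 1859723/77300
APPEND 29: p_5 = 29·1859723 + 77300 = 54009267, q_5 = 29·77300 + 3213 = 2244913 → 54009267/2244913
APPEND 33: p_6 = 33·54009267 + 1859723 = 1784165534, q_6 = 33·2244913 + 77300 = 74159429 → 1784165534/74159429
APPEND 24: p_7 = 24·1784165534 + 54009267 = 42873982083, q_7 = 24·74159429 + 2244913 = 1782071209 → 42873982083/1782071209
APPEND 33: p_8 = 33·42873982083 + 1784165534 = 1416625574273, q_8 = 33·1782071209 + 74159429 = 58882509326 → 1416625574273/58882509326
APPEND 22: p_9 = 22·1416625574273 + 42873982083 = 31208636616089, q_9 = 22·58882509326 + 1782071209 = 1297197276381 → 31208636616089/1297197276381
APPEND 20: p_10 = 20·31208636616089 + 1416625574273 = 625589357896053, q_10 = 20·1297197276381 + 58882509326 = 26002828036946 → 625589357896053/26002828036946
APPEND 19: p_11 = 19·625589357896053 + 31208636616089 = 11917406436641096, q_11 = 19·26002828036946 + 1297197276381 = 495350929978355 → 11917406436641096/495350929978355
APPEND 31: p_12 = 31·11917406436641096 + 625589357896053 = 370065188893770029, q_12 = 31·495350929978355 + 26002828036946 = 15381881657365951 → 370065188893770029/15381881657365951
APPEND 16: p_13 = 16·370065188893770029 + 11917406436641096 = 5932960428736961560, q_13 = 16·15381881657365951 + 495350929978355 = 246605457447833571 → 5932960428736961560/246605457447833571
APPEND 29: p_14 = 29·5932960428736961560 + 370065188893770029 = 172425917622265655269, q_14 = 29·246605457447833571 + 15381881657365951 = 7166940147644539510 → 172425917622265655269/7166940147644539510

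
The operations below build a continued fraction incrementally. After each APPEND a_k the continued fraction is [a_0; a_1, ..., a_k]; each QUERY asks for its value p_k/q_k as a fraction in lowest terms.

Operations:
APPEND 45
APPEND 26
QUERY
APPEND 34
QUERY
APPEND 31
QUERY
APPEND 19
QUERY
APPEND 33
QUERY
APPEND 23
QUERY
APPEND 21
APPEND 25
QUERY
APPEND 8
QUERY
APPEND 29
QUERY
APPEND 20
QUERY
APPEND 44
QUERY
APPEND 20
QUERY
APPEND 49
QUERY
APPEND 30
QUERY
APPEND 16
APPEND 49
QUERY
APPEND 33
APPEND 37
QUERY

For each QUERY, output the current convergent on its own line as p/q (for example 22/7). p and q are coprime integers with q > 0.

1171/26
39859/885
1236800/27461
23539059/522644
778025747/17274713
17918131240/397841043
9444387675915/209696256443
75932160189107/1685941988160
2211477033160018/49102013913083
44305472823389467/983726220249820
1951652281262296566/43333055704905163
39077351098069320787/867644840318353080
1916741856086659015129/42557930231304206083
57541333033697839774657/1277605551779444535570
45263866782401050514847066/1005005696728197866520517
55346580596698708056673271369/1228874878531929782308754285

APPEND 45: p_0 = 45·1 + 0 = 45, q_0 = 45·0 + 1 = 1 → 45/1
APPEND 26: p_1 = 26·45 + 1 = 1171, q_1 = 26·1 + 0 = 26 → 1171/26
APPEND 34: p_2 = 34·1171 + 45 = 39859, q_2 = 34·26 + 1 = 885 → 39859/885
APPEND 31: p_3 = 31·39859 + 1171 = 1236800, q_3 = 31·885 + 26 = 27461 → 1236800/27461
APPEND 19: p_4 = 19·1236800 + 39859 = 23539059, q_4 = 19·27461 + 885 = 522644 → 23539059/522644
APPEND 33: p_5 = 33·23539059 + 1236800 = 778025747, q_5 = 33·522644 + 27461 = 17274713 → 778025747/17274713
APPEND 23: p_6 = 23·778025747 + 23539059 = 17918131240, q_6 = 23·17274713 + 522644 = 397841043 → 17918131240/397841043
APPEND 21: p_7 = 21·17918131240 + 778025747 = 377058781787, q_7 = 21·397841043 + 17274713 = 8371936616 → 377058781787/8371936616
APPEND 25: p_8 = 25·377058781787 + 17918131240 = 9444387675915, q_8 = 25·8371936616 + 397841043 = 209696256443 → 9444387675915/209696256443
APPEND 8: p_9 = 8·9444387675915 + 377058781787 = 75932160189107, q_9 = 8·209696256443 + 8371936616 = 1685941988160 → 75932160189107/1685941988160
APPEND 29: p_10 = 29·75932160189107 + 9444387675915 = 2211477033160018, q_10 = 29·1685941988160 + 209696256443 = 49102013913083 → 2211477033160018/49102013913083
APPEND 20: p_11 = 20·2211477033160018 + 75932160189107 = 44305472823389467, q_11 = 20·49102013913083 + 1685941988160 = 983726220249820 → 44305472823389467/983726220249820
APPEND 44: p_12 = 44·44305472823389467 + 2211477033160018 = 1951652281262296566, q_12 = 44·983726220249820 + 49102013913083 = 43333055704905163 → 1951652281262296566/43333055704905163
APPEND 20: p_13 = 20·1951652281262296566 + 44305472823389467 = 39077351098069320787, q_13 = 20·43333055704905163 + 983726220249820 = 867644840318353080 → 39077351098069320787/867644840318353080
APPEND 49: p_14 = 49·39077351098069320787 + 1951652281262296566 = 1916741856086659015129, q_14 = 49·867644840318353080 + 43333055704905163 = 42557930231304206083 → 1916741856086659015129/42557930231304206083
APPEND 30: p_15 = 30·1916741856086659015129 + 39077351098069320787 = 57541333033697839774657, q_15 = 30·42557930231304206083 + 867644840318353080 = 1277605551779444535570 → 57541333033697839774657/1277605551779444535570
APPEND 16: p_16 = 16·57541333033697839774657 + 1916741856086659015129 = 922578070395252095409641, q_16 = 16·1277605551779444535570 + 42557930231304206083 = 20484246758702416775203 → 922578070395252095409641/20484246758702416775203
APPEND 49: p_17 = 49·922578070395252095409641 + 57541333033697839774657 = 45263866782401050514847066, q_17 = 49·20484246758702416775203 + 1277605551779444535570 = 1005005696728197866520517 → 45263866782401050514847066/1005005696728197866520517
APPEND 33: p_18 = 33·45263866782401050514847066 + 922578070395252095409641 = 1494630181889629919085362819, q_18 = 33·1005005696728197866520517 + 20484246758702416775203 = 33185672238789232011952264 → 1494630181889629919085362819/33185672238789232011952264
APPEND 37: p_19 = 37·1494630181889629919085362819 + 45263866782401050514847066 = 55346580596698708056673271369, q_19 = 37·33185672238789232011952264 + 1005005696728197866520517 = 1228874878531929782308754285 → 55346580596698708056673271369/1228874878531929782308754285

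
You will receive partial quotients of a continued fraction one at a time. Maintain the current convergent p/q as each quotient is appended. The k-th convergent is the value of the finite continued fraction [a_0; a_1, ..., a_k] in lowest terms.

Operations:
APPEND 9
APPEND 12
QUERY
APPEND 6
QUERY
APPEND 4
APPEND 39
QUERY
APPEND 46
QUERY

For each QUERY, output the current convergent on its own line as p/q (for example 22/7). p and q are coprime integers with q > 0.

APPEND 9: p_0 = 9·1 + 0 = 9, q_0 = 9·0 + 1 = 1 → 9/1
APPEND 12: p_1 = 12·9 + 1 = 109, q_1 = 12·1 + 0 = 12 → 109/12
APPEND 6: p_2 = 6·109 + 9 = 663, q_2 = 6·12 + 1 = 73 → 663/73
APPEND 4: p_3 = 4·663 + 109 = 2761, q_3 = 4·73 + 12 = 304 → 2761/304
APPEND 39: p_4 = 39·2761 + 663 = 108342, q_4 = 39·304 + 73 = 11929 → 108342/11929
APPEND 46: p_5 = 46·108342 + 2761 = 4986493, q_5 = 46·11929 + 304 = 549038 → 4986493/549038

109/12
663/73
108342/11929
4986493/549038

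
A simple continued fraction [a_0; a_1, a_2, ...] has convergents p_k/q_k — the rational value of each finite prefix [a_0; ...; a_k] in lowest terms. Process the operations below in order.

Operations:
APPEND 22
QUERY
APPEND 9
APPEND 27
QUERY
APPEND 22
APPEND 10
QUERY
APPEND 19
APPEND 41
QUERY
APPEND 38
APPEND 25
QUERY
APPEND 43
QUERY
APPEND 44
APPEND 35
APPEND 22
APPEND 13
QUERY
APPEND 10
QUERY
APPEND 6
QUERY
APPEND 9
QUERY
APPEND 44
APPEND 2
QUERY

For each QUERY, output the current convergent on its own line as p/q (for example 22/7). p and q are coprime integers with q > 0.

22/1
5395/244
1194285/54014
936416749/42351377
891102585899/40301950602
38353017840423/1734594259855
16993174777244053039/768551344459083261
171234366356145257677/7744427054139784582
1044399372914115599101/47235113669297790753
9570828722583185649586/432860450077819901359
853892555055731754011356/38619050284264566802457

APPEND 22: p_0 = 22·1 + 0 = 22, q_0 = 22·0 + 1 = 1 → 22/1
APPEND 9: p_1 = 9·22 + 1 = 199, q_1 = 9·1 + 0 = 9 → 199/9
APPEND 27: p_2 = 27·199 + 22 = 5395, q_2 = 27·9 + 1 = 244 → 5395/244
APPEND 22: p_3 = 22·5395 + 199 = 118889, q_3 = 22·244 + 9 = 5377 → 118889/5377
APPEND 10: p_4 = 10·118889 + 5395 = 1194285, q_4 = 10·5377 + 244 = 54014 → 1194285/54014
APPEND 19: p_5 = 19·1194285 + 118889 = 22810304, q_5 = 19·54014 + 5377 = 1031643 → 22810304/1031643
APPEND 41: p_6 = 41·22810304 + 1194285 = 936416749, q_6 = 41·1031643 + 54014 = 42351377 → 936416749/42351377
APPEND 38: p_7 = 38·936416749 + 22810304 = 35606646766, q_7 = 38·42351377 + 1031643 = 1610383969 → 35606646766/1610383969
APPEND 25: p_8 = 25·35606646766 + 936416749 = 891102585899, q_8 = 25·1610383969 + 42351377 = 40301950602 → 891102585899/40301950602
APPEND 43: p_9 = 43·891102585899 + 35606646766 = 38353017840423, q_9 = 43·40301950602 + 1610383969 = 1734594259855 → 38353017840423/1734594259855
APPEND 44: p_10 = 44·38353017840423 + 891102585899 = 1688423887564511, q_10 = 44·1734594259855 + 40301950602 = 76362449384222 → 1688423887564511/76362449384222
APPEND 35: p_11 = 35·1688423887564511 + 38353017840423 = 59133189082598308, q_11 = 35·76362449384222 + 1734594259855 = 2674420322707625 → 59133189082598308/2674420322707625
APPEND 22: p_12 = 22·59133189082598308 + 1688423887564511 = 1302618583704727287, q_12 = 22·2674420322707625 + 76362449384222 = 58913609548951972 → 1302618583704727287/58913609548951972
APPEND 13: p_13 = 13·1302618583704727287 + 59133189082598308 = 16993174777244053039, q_13 = 13·58913609548951972 + 2674420322707625 = 768551344459083261 → 16993174777244053039/768551344459083261
APPEND 10: p_14 = 10·16993174777244053039 + 1302618583704727287 = 171234366356145257677, q_14 = 10·768551344459083261 + 58913609548951972 = 7744427054139784582 → 171234366356145257677/7744427054139784582
APPEND 6: p_15 = 6·171234366356145257677 + 16993174777244053039 = 1044399372914115599101, q_15 = 6·7744427054139784582 + 768551344459083261 = 47235113669297790753 → 1044399372914115599101/47235113669297790753
APPEND 9: p_16 = 9·1044399372914115599101 + 171234366356145257677 = 9570828722583185649586, q_16 = 9·47235113669297790753 + 7744427054139784582 = 432860450077819901359 → 9570828722583185649586/432860450077819901359
APPEND 44: p_17 = 44·9570828722583185649586 + 1044399372914115599101 = 422160863166574284180885, q_17 = 44·432860450077819901359 + 47235113669297790753 = 19093094917093373450549 → 422160863166574284180885/19093094917093373450549
APPEND 2: p_18 = 2·422160863166574284180885 + 9570828722583185649586 = 853892555055731754011356, q_18 = 2·19093094917093373450549 + 432860450077819901359 = 38619050284264566802457 → 853892555055731754011356/38619050284264566802457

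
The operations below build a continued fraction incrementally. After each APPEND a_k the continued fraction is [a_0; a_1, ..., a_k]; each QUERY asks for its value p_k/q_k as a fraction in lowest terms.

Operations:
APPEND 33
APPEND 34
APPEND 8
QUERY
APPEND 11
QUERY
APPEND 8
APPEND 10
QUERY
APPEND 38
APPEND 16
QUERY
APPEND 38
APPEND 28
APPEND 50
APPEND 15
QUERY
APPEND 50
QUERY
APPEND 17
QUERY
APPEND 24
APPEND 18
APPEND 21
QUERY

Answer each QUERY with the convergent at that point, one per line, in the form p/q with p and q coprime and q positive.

APPEND 33: p_0 = 33·1 + 0 = 33, q_0 = 33·0 + 1 = 1 → 33/1
APPEND 34: p_1 = 34·33 + 1 = 1123, q_1 = 34·1 + 0 = 34 → 1123/34
APPEND 8: p_2 = 8·1123 + 33 = 9017, q_2 = 8·34 + 1 = 273 → 9017/273
APPEND 11: p_3 = 11·9017 + 1123 = 100310, q_3 = 11·273 + 34 = 3037 → 100310/3037
APPEND 8: p_4 = 8·100310 + 9017 = 811497, q_4 = 8·3037 + 273 = 24569 → 811497/24569
APPEND 10: p_5 = 10·811497 + 100310 = 8215280, q_5 = 10·24569 + 3037 = 248727 → 8215280/248727
APPEND 38: p_6 = 38·8215280 + 811497 = 312992137, q_6 = 38·248727 + 24569 = 9476195 → 312992137/9476195
APPEND 16: p_7 = 16·312992137 + 8215280 = 5016089472, q_7 = 16·9476195 + 248727 = 151867847 → 5016089472/151867847
APPEND 38: p_8 = 38·5016089472 + 312992137 = 190924392073, q_8 = 38·151867847 + 9476195 = 5780454381 → 190924392073/5780454381
APPEND 28: p_9 = 28·190924392073 + 5016089472 = 5350899067516, q_9 = 28·5780454381 + 151867847 = 162004590515 → 5350899067516/162004590515
APPEND 50: p_10 = 50·5350899067516 + 190924392073 = 267735877767873, q_10 = 50·162004590515 + 5780454381 = 8106009980131 → 267735877767873/8106009980131
APPEND 15: p_11 = 15·267735877767873 + 5350899067516 = 4021389065585611, q_11 = 15·8106009980131 + 162004590515 = 121752154292480 → 4021389065585611/121752154292480
APPEND 50: p_12 = 50·4021389065585611 + 267735877767873 = 201337189157048423, q_12 = 50·121752154292480 + 8106009980131 = 6095713724604131 → 201337189157048423/6095713724604131
APPEND 17: p_13 = 17·201337189157048423 + 4021389065585611 = 3426753604735408802, q_13 = 17·6095713724604131 + 121752154292480 = 103748885472562707 → 3426753604735408802/103748885472562707
APPEND 24: p_14 = 24·3426753604735408802 + 201337189157048423 = 82443423702806859671, q_14 = 24·103748885472562707 + 6095713724604131 = 2496068965066109099 → 82443423702806859671/2496068965066109099
APPEND 18: p_15 = 18·82443423702806859671 + 3426753604735408802 = 1487408380255258882880, q_15 = 18·2496068965066109099 + 103748885472562707 = 45032990256662526489 → 1487408380255258882880/45032990256662526489
APPEND 21: p_16 = 21·1487408380255258882880 + 82443423702806859671 = 31318019409063243400151, q_16 = 21·45032990256662526489 + 2496068965066109099 = 948188864354979165368 → 31318019409063243400151/948188864354979165368

9017/273
100310/3037
8215280/248727
5016089472/151867847
4021389065585611/121752154292480
201337189157048423/6095713724604131
3426753604735408802/103748885472562707
31318019409063243400151/948188864354979165368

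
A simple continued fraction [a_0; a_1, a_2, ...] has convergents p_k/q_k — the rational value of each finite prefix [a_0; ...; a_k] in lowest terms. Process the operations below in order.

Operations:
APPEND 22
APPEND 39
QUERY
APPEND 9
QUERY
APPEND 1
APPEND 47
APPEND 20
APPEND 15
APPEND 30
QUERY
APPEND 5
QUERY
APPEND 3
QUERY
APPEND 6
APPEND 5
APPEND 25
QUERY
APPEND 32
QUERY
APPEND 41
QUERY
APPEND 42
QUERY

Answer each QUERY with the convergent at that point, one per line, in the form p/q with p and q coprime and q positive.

APPEND 22: p_0 = 22·1 + 0 = 22, q_0 = 22·0 + 1 = 1 → 22/1
APPEND 39: p_1 = 39·22 + 1 = 859, q_1 = 39·1 + 0 = 39 → 859/39
APPEND 9: p_2 = 9·859 + 22 = 7753, q_2 = 9·39 + 1 = 352 → 7753/352
APPEND 1: p_3 = 1·7753 + 859 = 8612, q_3 = 1·352 + 39 = 391 → 8612/391
APPEND 47: p_4 = 47·8612 + 7753 = 412517, q_4 = 47·391 + 352 = 18729 → 412517/18729
APPEND 20: p_5 = 20·412517 + 8612 = 8258952, q_5 = 20·18729 + 391 = 374971 → 8258952/374971
APPEND 15: p_6 = 15·8258952 + 412517 = 124296797, q_6 = 15·374971 + 18729 = 5643294 → 124296797/5643294
APPEND 30: p_7 = 30·124296797 + 8258952 = 3737162862, q_7 = 30·5643294 + 374971 = 169673791 → 3737162862/169673791
APPEND 5: p_8 = 5·3737162862 + 124296797 = 18810111107, q_8 = 5·169673791 + 5643294 = 854012249 → 18810111107/854012249
APPEND 3: p_9 = 3·18810111107 + 3737162862 = 60167496183, q_9 = 3·854012249 + 169673791 = 2731710538 → 60167496183/2731710538
APPEND 6: p_10 = 6·60167496183 + 18810111107 = 379815088205, q_10 = 6·2731710538 + 854012249 = 17244275477 → 379815088205/17244275477
APPEND 5: p_11 = 5·379815088205 + 60167496183 = 1959242937208, q_11 = 5·17244275477 + 2731710538 = 88953087923 → 1959242937208/88953087923
APPEND 25: p_12 = 25·1959242937208 + 379815088205 = 49360888518405, q_12 = 25·88953087923 + 17244275477 = 2241071473552 → 49360888518405/2241071473552
APPEND 32: p_13 = 32·49360888518405 + 1959242937208 = 1581507675526168, q_13 = 32·2241071473552 + 88953087923 = 71803240241587 → 1581507675526168/71803240241587
APPEND 41: p_14 = 41·1581507675526168 + 49360888518405 = 64891175585091293, q_14 = 41·71803240241587 + 2241071473552 = 2946173921378619 → 64891175585091293/2946173921378619
APPEND 42: p_15 = 42·64891175585091293 + 1581507675526168 = 2727010882249360474, q_15 = 42·2946173921378619 + 71803240241587 = 123811107938143585 → 2727010882249360474/123811107938143585

859/39
7753/352
3737162862/169673791
18810111107/854012249
60167496183/2731710538
49360888518405/2241071473552
1581507675526168/71803240241587
64891175585091293/2946173921378619
2727010882249360474/123811107938143585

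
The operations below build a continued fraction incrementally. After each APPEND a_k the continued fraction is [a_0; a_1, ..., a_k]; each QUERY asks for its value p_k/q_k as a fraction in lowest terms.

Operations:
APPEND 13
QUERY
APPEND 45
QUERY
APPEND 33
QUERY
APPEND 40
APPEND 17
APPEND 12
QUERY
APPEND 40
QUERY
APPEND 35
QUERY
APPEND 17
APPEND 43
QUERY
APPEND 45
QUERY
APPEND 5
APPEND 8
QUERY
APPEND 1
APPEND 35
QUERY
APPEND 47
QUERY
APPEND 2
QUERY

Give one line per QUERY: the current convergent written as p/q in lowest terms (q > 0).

13/1
586/45
19351/1486
159030542/12212257
6374409673/489503011
223263369097/17144817642
163702885794943/12571055143417
7370431712456757/565989432856690
303497323297086581/23306135188271626
12221458789377872396/938509004457718881
574749076285505167921/44136071862920485900
1161719611360388208238/89210652730298690681

APPEND 13: p_0 = 13·1 + 0 = 13, q_0 = 13·0 + 1 = 1 → 13/1
APPEND 45: p_1 = 45·13 + 1 = 586, q_1 = 45·1 + 0 = 45 → 586/45
APPEND 33: p_2 = 33·586 + 13 = 19351, q_2 = 33·45 + 1 = 1486 → 19351/1486
APPEND 40: p_3 = 40·19351 + 586 = 774626, q_3 = 40·1486 + 45 = 59485 → 774626/59485
APPEND 17: p_4 = 17·774626 + 19351 = 13187993, q_4 = 17·59485 + 1486 = 1012731 → 13187993/1012731
APPEND 12: p_5 = 12·13187993 + 774626 = 159030542, q_5 = 12·1012731 + 59485 = 12212257 → 159030542/12212257
APPEND 40: p_6 = 40·159030542 + 13187993 = 6374409673, q_6 = 40·12212257 + 1012731 = 489503011 → 6374409673/489503011
APPEND 35: p_7 = 35·6374409673 + 159030542 = 223263369097, q_7 = 35·489503011 + 12212257 = 17144817642 → 223263369097/17144817642
APPEND 17: p_8 = 17·223263369097 + 6374409673 = 3801851684322, q_8 = 17·17144817642 + 489503011 = 291951402925 → 3801851684322/291951402925
APPEND 43: p_9 = 43·3801851684322 + 223263369097 = 163702885794943, q_9 = 43·291951402925 + 17144817642 = 12571055143417 → 163702885794943/12571055143417
APPEND 45: p_10 = 45·163702885794943 + 3801851684322 = 7370431712456757, q_10 = 45·12571055143417 + 291951402925 = 565989432856690 → 7370431712456757/565989432856690
APPEND 5: p_11 = 5·7370431712456757 + 163702885794943 = 37015861448078728, q_11 = 5·565989432856690 + 12571055143417 = 2842518219426867 → 37015861448078728/2842518219426867
APPEND 8: p_12 = 8·37015861448078728 + 7370431712456757 = 303497323297086581, q_12 = 8·2842518219426867 + 565989432856690 = 23306135188271626 → 303497323297086581/23306135188271626
APPEND 1: p_13 = 1·303497323297086581 + 37015861448078728 = 340513184745165309, q_13 = 1·23306135188271626 + 2842518219426867 = 26148653407698493 → 340513184745165309/26148653407698493
APPEND 35: p_14 = 35·340513184745165309 + 303497323297086581 = 12221458789377872396, q_14 = 35·26148653407698493 + 23306135188271626 = 938509004457718881 → 12221458789377872396/938509004457718881
APPEND 47: p_15 = 47·12221458789377872396 + 340513184745165309 = 574749076285505167921, q_15 = 47·938509004457718881 + 26148653407698493 = 44136071862920485900 → 574749076285505167921/44136071862920485900
APPEND 2: p_16 = 2·574749076285505167921 + 12221458789377872396 = 1161719611360388208238, q_16 = 2·44136071862920485900 + 938509004457718881 = 89210652730298690681 → 1161719611360388208238/89210652730298690681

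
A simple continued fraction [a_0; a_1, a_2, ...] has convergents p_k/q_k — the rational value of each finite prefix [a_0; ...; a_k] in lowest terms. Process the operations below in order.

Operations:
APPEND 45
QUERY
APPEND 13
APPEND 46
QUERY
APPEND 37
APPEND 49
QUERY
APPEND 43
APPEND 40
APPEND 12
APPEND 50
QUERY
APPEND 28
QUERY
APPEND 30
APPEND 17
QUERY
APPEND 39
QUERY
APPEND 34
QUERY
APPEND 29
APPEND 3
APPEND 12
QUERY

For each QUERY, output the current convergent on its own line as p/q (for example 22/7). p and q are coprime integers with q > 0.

APPEND 45: p_0 = 45·1 + 0 = 45, q_0 = 45·0 + 1 = 1 → 45/1
APPEND 13: p_1 = 13·45 + 1 = 586, q_1 = 13·1 + 0 = 13 → 586/13
APPEND 46: p_2 = 46·586 + 45 = 27001, q_2 = 46·13 + 1 = 599 → 27001/599
APPEND 37: p_3 = 37·27001 + 586 = 999623, q_3 = 37·599 + 13 = 22176 → 999623/22176
APPEND 49: p_4 = 49·999623 + 27001 = 49008528, q_4 = 49·22176 + 599 = 1087223 → 49008528/1087223
APPEND 43: p_5 = 43·49008528 + 999623 = 2108366327, q_5 = 43·1087223 + 22176 = 46772765 → 2108366327/46772765
APPEND 40: p_6 = 40·2108366327 + 49008528 = 84383661608, q_6 = 40·46772765 + 1087223 = 1871997823 → 84383661608/1871997823
APPEND 12: p_7 = 12·84383661608 + 2108366327 = 1014712305623, q_7 = 12·1871997823 + 46772765 = 22510746641 → 1014712305623/22510746641
APPEND 50: p_8 = 50·1014712305623 + 84383661608 = 50819998942758, q_8 = 50·22510746641 + 1871997823 = 1127409329873 → 50819998942758/1127409329873
APPEND 28: p_9 = 28·50819998942758 + 1014712305623 = 1423974682702847, q_9 = 28·1127409329873 + 22510746641 = 31589971983085 → 1423974682702847/31589971983085
APPEND 30: p_10 = 30·1423974682702847 + 50819998942758 = 42770060480028168, q_10 = 30·31589971983085 + 1127409329873 = 948826568822423 → 42770060480028168/948826568822423
APPEND 17: p_11 = 17·42770060480028168 + 1423974682702847 = 728515002843181703, q_11 = 17·948826568822423 + 31589971983085 = 16161641641964276 → 728515002843181703/16161641641964276
APPEND 39: p_12 = 39·728515002843181703 + 42770060480028168 = 28454855171364114585, q_12 = 39·16161641641964276 + 948826568822423 = 631252850605429187 → 28454855171364114585/631252850605429187
APPEND 34: p_13 = 34·28454855171364114585 + 728515002843181703 = 968193590829223077593, q_13 = 34·631252850605429187 + 16161641641964276 = 21478758562226556634 → 968193590829223077593/21478758562226556634
APPEND 29: p_14 = 29·968193590829223077593 + 28454855171364114585 = 28106068989218833364782, q_14 = 29·21478758562226556634 + 631252850605429187 = 623515251155175571573 → 28106068989218833364782/623515251155175571573
APPEND 3: p_15 = 3·28106068989218833364782 + 968193590829223077593 = 85286400558485723171939, q_15 = 3·623515251155175571573 + 21478758562226556634 = 1892024512027753271353 → 85286400558485723171939/1892024512027753271353
APPEND 12: p_16 = 12·85286400558485723171939 + 28106068989218833364782 = 1051542875691047511428050, q_16 = 12·1892024512027753271353 + 623515251155175571573 = 23327809395488214827809 → 1051542875691047511428050/23327809395488214827809

45/1
27001/599
49008528/1087223
50819998942758/1127409329873
1423974682702847/31589971983085
728515002843181703/16161641641964276
28454855171364114585/631252850605429187
968193590829223077593/21478758562226556634
1051542875691047511428050/23327809395488214827809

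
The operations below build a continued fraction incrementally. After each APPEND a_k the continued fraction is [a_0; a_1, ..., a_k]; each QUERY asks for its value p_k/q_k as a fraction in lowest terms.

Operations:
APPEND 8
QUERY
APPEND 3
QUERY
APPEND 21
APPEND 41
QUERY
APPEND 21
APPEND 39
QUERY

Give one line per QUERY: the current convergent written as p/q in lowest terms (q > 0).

APPEND 8: p_0 = 8·1 + 0 = 8, q_0 = 8·0 + 1 = 1 → 8/1
APPEND 3: p_1 = 3·8 + 1 = 25, q_1 = 3·1 + 0 = 3 → 25/3
APPEND 21: p_2 = 21·25 + 8 = 533, q_2 = 21·3 + 1 = 64 → 533/64
APPEND 41: p_3 = 41·533 + 25 = 21878, q_3 = 41·64 + 3 = 2627 → 21878/2627
APPEND 21: p_4 = 21·21878 + 533 = 459971, q_4 = 21·2627 + 64 = 55231 → 459971/55231
APPEND 39: p_5 = 39·459971 + 21878 = 17960747, q_5 = 39·55231 + 2627 = 2156636 → 17960747/2156636

8/1
25/3
21878/2627
17960747/2156636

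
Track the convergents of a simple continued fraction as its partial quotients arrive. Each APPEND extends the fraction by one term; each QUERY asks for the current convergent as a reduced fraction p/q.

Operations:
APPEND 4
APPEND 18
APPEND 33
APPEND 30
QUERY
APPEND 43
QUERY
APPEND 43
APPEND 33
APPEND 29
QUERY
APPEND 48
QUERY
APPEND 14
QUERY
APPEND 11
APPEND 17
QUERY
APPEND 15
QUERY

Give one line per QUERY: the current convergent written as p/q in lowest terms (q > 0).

72463/17868
3118322/768919
128616007360/31714265481
6177998761799/1523377197712
86620598672546/21358995033449
16389698529389231/4041388478649516
246804482524998270/60857299502308391

APPEND 4: p_0 = 4·1 + 0 = 4, q_0 = 4·0 + 1 = 1 → 4/1
APPEND 18: p_1 = 18·4 + 1 = 73, q_1 = 18·1 + 0 = 18 → 73/18
APPEND 33: p_2 = 33·73 + 4 = 2413, q_2 = 33·18 + 1 = 595 → 2413/595
APPEND 30: p_3 = 30·2413 + 73 = 72463, q_3 = 30·595 + 18 = 17868 → 72463/17868
APPEND 43: p_4 = 43·72463 + 2413 = 3118322, q_4 = 43·17868 + 595 = 768919 → 3118322/768919
APPEND 43: p_5 = 43·3118322 + 72463 = 134160309, q_5 = 43·768919 + 17868 = 33081385 → 134160309/33081385
APPEND 33: p_6 = 33·134160309 + 3118322 = 4430408519, q_6 = 33·33081385 + 768919 = 1092454624 → 4430408519/1092454624
APPEND 29: p_7 = 29·4430408519 + 134160309 = 128616007360, q_7 = 29·1092454624 + 33081385 = 31714265481 → 128616007360/31714265481
APPEND 48: p_8 = 48·128616007360 + 4430408519 = 6177998761799, q_8 = 48·31714265481 + 1092454624 = 1523377197712 → 6177998761799/1523377197712
APPEND 14: p_9 = 14·6177998761799 + 128616007360 = 86620598672546, q_9 = 14·1523377197712 + 31714265481 = 21358995033449 → 86620598672546/21358995033449
APPEND 11: p_10 = 11·86620598672546 + 6177998761799 = 959004584159805, q_10 = 11·21358995033449 + 1523377197712 = 236472322565651 → 959004584159805/236472322565651
APPEND 17: p_11 = 17·959004584159805 + 86620598672546 = 16389698529389231, q_11 = 17·236472322565651 + 21358995033449 = 4041388478649516 → 16389698529389231/4041388478649516
APPEND 15: p_12 = 15·16389698529389231 + 959004584159805 = 246804482524998270, q_12 = 15·4041388478649516 + 236472322565651 = 60857299502308391 → 246804482524998270/60857299502308391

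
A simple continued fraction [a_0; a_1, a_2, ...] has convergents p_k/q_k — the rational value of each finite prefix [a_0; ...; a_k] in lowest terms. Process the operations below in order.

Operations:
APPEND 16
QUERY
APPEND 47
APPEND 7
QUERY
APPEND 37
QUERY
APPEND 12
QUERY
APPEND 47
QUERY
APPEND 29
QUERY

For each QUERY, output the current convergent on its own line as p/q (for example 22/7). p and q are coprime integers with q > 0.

APPEND 16: p_0 = 16·1 + 0 = 16, q_0 = 16·0 + 1 = 1 → 16/1
APPEND 47: p_1 = 47·16 + 1 = 753, q_1 = 47·1 + 0 = 47 → 753/47
APPEND 7: p_2 = 7·753 + 16 = 5287, q_2 = 7·47 + 1 = 330 → 5287/330
APPEND 37: p_3 = 37·5287 + 753 = 196372, q_3 = 37·330 + 47 = 12257 → 196372/12257
APPEND 12: p_4 = 12·196372 + 5287 = 2361751, q_4 = 12·12257 + 330 = 147414 → 2361751/147414
APPEND 47: p_5 = 47·2361751 + 196372 = 111198669, q_5 = 47·147414 + 12257 = 6940715 → 111198669/6940715
APPEND 29: p_6 = 29·111198669 + 2361751 = 3227123152, q_6 = 29·6940715 + 147414 = 201428149 → 3227123152/201428149

16/1
5287/330
196372/12257
2361751/147414
111198669/6940715
3227123152/201428149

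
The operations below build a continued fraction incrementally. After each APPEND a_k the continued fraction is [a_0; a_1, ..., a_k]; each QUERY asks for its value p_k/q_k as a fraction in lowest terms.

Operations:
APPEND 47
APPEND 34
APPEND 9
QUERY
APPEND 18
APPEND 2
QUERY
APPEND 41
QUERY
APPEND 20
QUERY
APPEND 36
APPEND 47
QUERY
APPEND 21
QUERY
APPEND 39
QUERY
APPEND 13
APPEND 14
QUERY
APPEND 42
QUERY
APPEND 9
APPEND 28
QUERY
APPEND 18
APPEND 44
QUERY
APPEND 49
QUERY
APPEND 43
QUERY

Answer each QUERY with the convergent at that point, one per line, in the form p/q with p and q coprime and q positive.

14438/307
537404/11427
22295047/474067
446438344/9492767
756867983601/16093535680
15910321731052/338306462959
621259415494629/13210045591081
113913217539751835/2422174633649249
4792447419392738299/101903403512415470
1215678767197475841027/25849381978383292882
965936083747249615381555/20539020232332748348502
47352793567364777793231207/1006878199812721813736953
2037136059480432694724323456/43316301612179370739037481

APPEND 47: p_0 = 47·1 + 0 = 47, q_0 = 47·0 + 1 = 1 → 47/1
APPEND 34: p_1 = 34·47 + 1 = 1599, q_1 = 34·1 + 0 = 34 → 1599/34
APPEND 9: p_2 = 9·1599 + 47 = 14438, q_2 = 9·34 + 1 = 307 → 14438/307
APPEND 18: p_3 = 18·14438 + 1599 = 261483, q_3 = 18·307 + 34 = 5560 → 261483/5560
APPEND 2: p_4 = 2·261483 + 14438 = 537404, q_4 = 2·5560 + 307 = 11427 → 537404/11427
APPEND 41: p_5 = 41·537404 + 261483 = 22295047, q_5 = 41·11427 + 5560 = 474067 → 22295047/474067
APPEND 20: p_6 = 20·22295047 + 537404 = 446438344, q_6 = 20·474067 + 11427 = 9492767 → 446438344/9492767
APPEND 36: p_7 = 36·446438344 + 22295047 = 16094075431, q_7 = 36·9492767 + 474067 = 342213679 → 16094075431/342213679
APPEND 47: p_8 = 47·16094075431 + 446438344 = 756867983601, q_8 = 47·342213679 + 9492767 = 16093535680 → 756867983601/16093535680
APPEND 21: p_9 = 21·756867983601 + 16094075431 = 15910321731052, q_9 = 21·16093535680 + 342213679 = 338306462959 → 15910321731052/338306462959
APPEND 39: p_10 = 39·15910321731052 + 756867983601 = 621259415494629, q_10 = 39·338306462959 + 16093535680 = 13210045591081 → 621259415494629/13210045591081
APPEND 13: p_11 = 13·621259415494629 + 15910321731052 = 8092282723161229, q_11 = 13·13210045591081 + 338306462959 = 172068899147012 → 8092282723161229/172068899147012
APPEND 14: p_12 = 14·8092282723161229 + 621259415494629 = 113913217539751835, q_12 = 14·172068899147012 + 13210045591081 = 2422174633649249 → 113913217539751835/2422174633649249
APPEND 42: p_13 = 42·113913217539751835 + 8092282723161229 = 4792447419392738299, q_13 = 42·2422174633649249 + 172068899147012 = 101903403512415470 → 4792447419392738299/101903403512415470
APPEND 9: p_14 = 9·4792447419392738299 + 113913217539751835 = 43245939992074396526, q_14 = 9·101903403512415470 + 2422174633649249 = 919552806245388479 → 43245939992074396526/919552806245388479
APPEND 28: p_15 = 28·43245939992074396526 + 4792447419392738299 = 1215678767197475841027, q_15 = 28·919552806245388479 + 101903403512415470 = 25849381978383292882 → 1215678767197475841027/25849381978383292882
APPEND 18: p_16 = 18·1215678767197475841027 + 43245939992074396526 = 21925463749546639535012, q_16 = 18·25849381978383292882 + 919552806245388479 = 466208428417144660355 → 21925463749546639535012/466208428417144660355
APPEND 44: p_17 = 44·21925463749546639535012 + 1215678767197475841027 = 965936083747249615381555, q_17 = 44·466208428417144660355 + 25849381978383292882 = 20539020232332748348502 → 965936083747249615381555/20539020232332748348502
APPEND 49: p_18 = 49·965936083747249615381555 + 21925463749546639535012 = 47352793567364777793231207, q_18 = 49·20539020232332748348502 + 466208428417144660355 = 1006878199812721813736953 → 47352793567364777793231207/1006878199812721813736953
APPEND 43: p_19 = 43·47352793567364777793231207 + 965936083747249615381555 = 2037136059480432694724323456, q_19 = 43·1006878199812721813736953 + 20539020232332748348502 = 43316301612179370739037481 → 2037136059480432694724323456/43316301612179370739037481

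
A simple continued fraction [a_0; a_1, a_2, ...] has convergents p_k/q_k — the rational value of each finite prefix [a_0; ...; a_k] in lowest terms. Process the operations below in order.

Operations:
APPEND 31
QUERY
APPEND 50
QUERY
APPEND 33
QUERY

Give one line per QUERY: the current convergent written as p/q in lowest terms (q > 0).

31/1
1551/50
51214/1651

APPEND 31: p_0 = 31·1 + 0 = 31, q_0 = 31·0 + 1 = 1 → 31/1
APPEND 50: p_1 = 50·31 + 1 = 1551, q_1 = 50·1 + 0 = 50 → 1551/50
APPEND 33: p_2 = 33·1551 + 31 = 51214, q_2 = 33·50 + 1 = 1651 → 51214/1651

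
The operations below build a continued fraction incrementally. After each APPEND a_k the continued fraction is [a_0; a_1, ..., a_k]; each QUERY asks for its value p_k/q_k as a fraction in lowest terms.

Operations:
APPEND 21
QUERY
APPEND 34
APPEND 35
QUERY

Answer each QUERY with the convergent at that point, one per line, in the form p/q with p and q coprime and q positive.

21/1
25046/1191

APPEND 21: p_0 = 21·1 + 0 = 21, q_0 = 21·0 + 1 = 1 → 21/1
APPEND 34: p_1 = 34·21 + 1 = 715, q_1 = 34·1 + 0 = 34 → 715/34
APPEND 35: p_2 = 35·715 + 21 = 25046, q_2 = 35·34 + 1 = 1191 → 25046/1191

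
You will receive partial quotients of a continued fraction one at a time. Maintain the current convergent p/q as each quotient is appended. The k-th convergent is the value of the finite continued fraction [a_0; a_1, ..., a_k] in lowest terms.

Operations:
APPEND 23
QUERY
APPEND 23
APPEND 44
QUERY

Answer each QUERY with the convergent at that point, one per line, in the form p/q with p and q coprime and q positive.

APPEND 23: p_0 = 23·1 + 0 = 23, q_0 = 23·0 + 1 = 1 → 23/1
APPEND 23: p_1 = 23·23 + 1 = 530, q_1 = 23·1 + 0 = 23 → 530/23
APPEND 44: p_2 = 44·530 + 23 = 23343, q_2 = 44·23 + 1 = 1013 → 23343/1013

23/1
23343/1013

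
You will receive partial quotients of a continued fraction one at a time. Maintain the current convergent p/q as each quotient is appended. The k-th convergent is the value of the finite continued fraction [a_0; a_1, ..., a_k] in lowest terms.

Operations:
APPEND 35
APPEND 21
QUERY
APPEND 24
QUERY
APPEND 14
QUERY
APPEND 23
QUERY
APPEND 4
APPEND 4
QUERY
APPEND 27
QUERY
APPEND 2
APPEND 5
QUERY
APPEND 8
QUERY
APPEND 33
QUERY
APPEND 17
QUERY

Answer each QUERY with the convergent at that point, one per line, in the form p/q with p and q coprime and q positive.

736/21
17699/505
248522/7091
5733705/163598
98467073/2809530
2681794313/76518793
29992072808/855754373
245398638163/7001882100
8128147132187/231917863673
138423899885342/3949605564541

APPEND 35: p_0 = 35·1 + 0 = 35, q_0 = 35·0 + 1 = 1 → 35/1
APPEND 21: p_1 = 21·35 + 1 = 736, q_1 = 21·1 + 0 = 21 → 736/21
APPEND 24: p_2 = 24·736 + 35 = 17699, q_2 = 24·21 + 1 = 505 → 17699/505
APPEND 14: p_3 = 14·17699 + 736 = 248522, q_3 = 14·505 + 21 = 7091 → 248522/7091
APPEND 23: p_4 = 23·248522 + 17699 = 5733705, q_4 = 23·7091 + 505 = 163598 → 5733705/163598
APPEND 4: p_5 = 4·5733705 + 248522 = 23183342, q_5 = 4·163598 + 7091 = 661483 → 23183342/661483
APPEND 4: p_6 = 4·23183342 + 5733705 = 98467073, q_6 = 4·661483 + 163598 = 2809530 → 98467073/2809530
APPEND 27: p_7 = 27·98467073 + 23183342 = 2681794313, q_7 = 27·2809530 + 661483 = 76518793 → 2681794313/76518793
APPEND 2: p_8 = 2·2681794313 + 98467073 = 5462055699, q_8 = 2·76518793 + 2809530 = 155847116 → 5462055699/155847116
APPEND 5: p_9 = 5·5462055699 + 2681794313 = 29992072808, q_9 = 5·155847116 + 76518793 = 855754373 → 29992072808/855754373
APPEND 8: p_10 = 8·29992072808 + 5462055699 = 245398638163, q_10 = 8·855754373 + 155847116 = 7001882100 → 245398638163/7001882100
APPEND 33: p_11 = 33·245398638163 + 29992072808 = 8128147132187, q_11 = 33·7001882100 + 855754373 = 231917863673 → 8128147132187/231917863673
APPEND 17: p_12 = 17·8128147132187 + 245398638163 = 138423899885342, q_12 = 17·231917863673 + 7001882100 = 3949605564541 → 138423899885342/3949605564541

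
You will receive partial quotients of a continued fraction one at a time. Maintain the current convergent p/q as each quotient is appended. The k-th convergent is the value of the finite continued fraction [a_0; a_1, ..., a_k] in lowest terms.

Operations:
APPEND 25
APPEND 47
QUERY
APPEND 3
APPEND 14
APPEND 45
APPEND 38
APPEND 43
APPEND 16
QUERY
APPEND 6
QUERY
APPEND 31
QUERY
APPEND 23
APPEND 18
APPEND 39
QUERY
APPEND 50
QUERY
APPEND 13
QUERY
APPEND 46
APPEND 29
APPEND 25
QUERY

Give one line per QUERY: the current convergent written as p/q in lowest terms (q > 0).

APPEND 25: p_0 = 25·1 + 0 = 25, q_0 = 25·0 + 1 = 1 → 25/1
APPEND 47: p_1 = 47·25 + 1 = 1176, q_1 = 47·1 + 0 = 47 → 1176/47
APPEND 3: p_2 = 3·1176 + 25 = 3553, q_2 = 3·47 + 1 = 142 → 3553/142
APPEND 14: p_3 = 14·3553 + 1176 = 50918, q_3 = 14·142 + 47 = 2035 → 50918/2035
APPEND 45: p_4 = 45·50918 + 3553 = 2294863, q_4 = 45·2035 + 142 = 91717 → 2294863/91717
APPEND 38: p_5 = 38·2294863 + 50918 = 87255712, q_5 = 38·91717 + 2035 = 3487281 → 87255712/3487281
APPEND 43: p_6 = 43·87255712 + 2294863 = 3754290479, q_6 = 43·3487281 + 91717 = 150044800 → 3754290479/150044800
APPEND 16: p_7 = 16·3754290479 + 87255712 = 60155903376, q_7 = 16·150044800 + 3487281 = 2404204081 → 60155903376/2404204081
APPEND 6: p_8 = 6·60155903376 + 3754290479 = 364689710735, q_8 = 6·2404204081 + 150044800 = 14575269286 → 364689710735/14575269286
APPEND 31: p_9 = 31·364689710735 + 60155903376 = 11365536936161, q_9 = 31·14575269286 + 2404204081 = 454237551947 → 11365536936161/454237551947
APPEND 23: p_10 = 23·11365536936161 + 364689710735 = 261772039242438, q_10 = 23·454237551947 + 14575269286 = 10462038964067 → 261772039242438/10462038964067
APPEND 18: p_11 = 18·261772039242438 + 11365536936161 = 4723262243300045, q_11 = 18·10462038964067 + 454237551947 = 188770938905153 → 4723262243300045/188770938905153
APPEND 39: p_12 = 39·4723262243300045 + 261772039242438 = 184468999527944193, q_12 = 39·188770938905153 + 10462038964067 = 7372528656265034 → 184468999527944193/7372528656265034
APPEND 50: p_13 = 50·184468999527944193 + 4723262243300045 = 9228173238640509695, q_13 = 50·7372528656265034 + 188770938905153 = 368815203752156853 → 9228173238640509695/368815203752156853
APPEND 13: p_14 = 13·9228173238640509695 + 184468999527944193 = 120150721101854570228, q_14 = 13·368815203752156853 + 7372528656265034 = 4801970177434304123 → 120150721101854570228/4801970177434304123
APPEND 46: p_15 = 46·120150721101854570228 + 9228173238640509695 = 5536161343923950740183, q_15 = 46·4801970177434304123 + 368815203752156853 = 221259443365730146511 → 5536161343923950740183/221259443365730146511
APPEND 29: p_16 = 29·5536161343923950740183 + 120150721101854570228 = 160668829694896426035535, q_16 = 29·221259443365730146511 + 4801970177434304123 = 6421325827783608552942 → 160668829694896426035535/6421325827783608552942
APPEND 25: p_17 = 25·160668829694896426035535 + 5536161343923950740183 = 4022256903716334601628558, q_17 = 25·6421325827783608552942 + 221259443365730146511 = 160754405137955943970061 → 4022256903716334601628558/160754405137955943970061

1176/47
60155903376/2404204081
364689710735/14575269286
11365536936161/454237551947
184468999527944193/7372528656265034
9228173238640509695/368815203752156853
120150721101854570228/4801970177434304123
4022256903716334601628558/160754405137955943970061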